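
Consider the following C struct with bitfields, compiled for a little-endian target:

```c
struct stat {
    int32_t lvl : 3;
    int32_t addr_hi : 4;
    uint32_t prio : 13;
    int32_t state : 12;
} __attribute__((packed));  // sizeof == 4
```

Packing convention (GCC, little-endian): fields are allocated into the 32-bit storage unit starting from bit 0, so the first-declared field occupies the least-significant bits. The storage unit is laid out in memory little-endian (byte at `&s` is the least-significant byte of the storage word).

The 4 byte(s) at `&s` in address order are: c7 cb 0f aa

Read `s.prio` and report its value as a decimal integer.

[0]=0xc7 [1]=0xcb [2]=0x0f [3]=0xaa (little-endian) → word 0xaa0fcbc7
lvl [0+:3] = (word>>0) & 0x7 = 7
addr_hi [3+:4] = (word>>3) & 0xf = 8
prio [7+:13] = (word>>7) & 0x1fff = 8087  ←
state [20+:12] = (word>>20) & 0xfff = 2720

8087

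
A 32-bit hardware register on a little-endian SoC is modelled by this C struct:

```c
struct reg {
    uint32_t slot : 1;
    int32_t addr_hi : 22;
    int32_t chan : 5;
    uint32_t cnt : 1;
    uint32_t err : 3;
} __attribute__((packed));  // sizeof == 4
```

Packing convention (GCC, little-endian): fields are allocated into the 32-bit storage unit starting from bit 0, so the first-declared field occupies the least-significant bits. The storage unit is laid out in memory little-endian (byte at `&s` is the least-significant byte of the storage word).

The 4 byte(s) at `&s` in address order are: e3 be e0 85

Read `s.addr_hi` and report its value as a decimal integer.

-1024143

[0]=0xe3 [1]=0xbe [2]=0xe0 [3]=0x85 (little-endian) → word 0x85e0bee3
slot [0+:1] = (word>>0) & 0x1 = 1
addr_hi [1+:22] = (word>>1) & 0x3fffff = 3170161  ←
chan [23+:5] = (word>>23) & 0x1f = 11
cnt [28+:1] = (word>>28) & 0x1 = 0
err [29+:3] = (word>>29) & 0x7 = 4
addr_hi signed 22b, MSB=1: 3170161 - 4194304 = -1024143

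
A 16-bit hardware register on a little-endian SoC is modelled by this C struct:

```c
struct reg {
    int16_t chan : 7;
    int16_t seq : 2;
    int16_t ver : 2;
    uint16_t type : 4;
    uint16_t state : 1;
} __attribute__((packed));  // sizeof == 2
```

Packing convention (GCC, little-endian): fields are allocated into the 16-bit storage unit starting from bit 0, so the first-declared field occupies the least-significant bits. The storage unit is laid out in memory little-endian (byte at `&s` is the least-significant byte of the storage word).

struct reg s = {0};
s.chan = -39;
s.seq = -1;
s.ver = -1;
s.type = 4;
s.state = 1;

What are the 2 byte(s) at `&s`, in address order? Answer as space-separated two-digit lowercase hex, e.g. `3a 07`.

chan (7b) val=-39 bits=0x59 at bit 0: 0x0059
seq (2b) val=-1 bits=0x3 at bit 7: 0x01d9
ver (2b) val=-1 bits=0x3 at bit 9: 0x07d9
type (4b) val=4 bits=0x4 at bit 11: 0x27d9
state (1b) val=1 bits=0x1 at bit 15: 0xa7d9
word = 0xa7d9 → little-endian bytes:
  [0]=0xd9  [1]=0xa7

d9 a7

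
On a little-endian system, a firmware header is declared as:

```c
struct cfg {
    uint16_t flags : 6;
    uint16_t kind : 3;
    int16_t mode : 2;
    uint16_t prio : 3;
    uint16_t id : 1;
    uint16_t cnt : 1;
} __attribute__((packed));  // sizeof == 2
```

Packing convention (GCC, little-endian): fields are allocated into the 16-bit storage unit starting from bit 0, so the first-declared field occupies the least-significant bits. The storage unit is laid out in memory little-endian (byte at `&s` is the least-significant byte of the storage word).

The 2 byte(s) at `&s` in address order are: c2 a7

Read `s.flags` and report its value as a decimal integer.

2

[0]=0xc2 [1]=0xa7 (little-endian) → word 0xa7c2
flags:6 @ bit 0 → (0xa7c2>>0)&0x3f = 0x2  ←
kind:3 @ bit 6 → (0xa7c2>>6)&0x7 = 0x7
mode:2 @ bit 9 → (0xa7c2>>9)&0x3 = 0x3
prio:3 @ bit 11 → (0xa7c2>>11)&0x7 = 0x4
id:1 @ bit 14 → (0xa7c2>>14)&0x1 = 0x0
cnt:1 @ bit 15 → (0xa7c2>>15)&0x1 = 0x1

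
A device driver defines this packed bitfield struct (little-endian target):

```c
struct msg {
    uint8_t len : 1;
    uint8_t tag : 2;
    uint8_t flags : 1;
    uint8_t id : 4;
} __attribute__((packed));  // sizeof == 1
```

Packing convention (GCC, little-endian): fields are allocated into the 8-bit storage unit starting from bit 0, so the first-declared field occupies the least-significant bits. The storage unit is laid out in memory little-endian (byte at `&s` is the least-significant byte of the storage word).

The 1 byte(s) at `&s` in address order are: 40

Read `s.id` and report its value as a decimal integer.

[0]=0x40 (little-endian) → word 0x40
len [0+:1] = (word>>0) & 0x1 = 0
tag [1+:2] = (word>>1) & 0x3 = 0
flags [3+:1] = (word>>3) & 0x1 = 0
id [4+:4] = (word>>4) & 0xf = 4  ←

4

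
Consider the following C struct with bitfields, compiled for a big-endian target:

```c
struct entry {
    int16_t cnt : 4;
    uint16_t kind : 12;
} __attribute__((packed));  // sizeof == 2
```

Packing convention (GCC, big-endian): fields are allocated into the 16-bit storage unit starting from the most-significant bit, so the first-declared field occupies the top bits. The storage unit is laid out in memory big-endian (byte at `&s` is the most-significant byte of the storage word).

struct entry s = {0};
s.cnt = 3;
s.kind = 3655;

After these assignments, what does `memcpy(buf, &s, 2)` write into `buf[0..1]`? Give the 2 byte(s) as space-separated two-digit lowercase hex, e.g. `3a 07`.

3e 47

[12+:4] cnt=3 & 0xf = 0x3; word=0x3000
[0+:12] kind=3655 & 0xfff = 0xe47; word=0x3e47
word = 0x3e47 → big-endian bytes:
  [0]=0x3e  [1]=0x47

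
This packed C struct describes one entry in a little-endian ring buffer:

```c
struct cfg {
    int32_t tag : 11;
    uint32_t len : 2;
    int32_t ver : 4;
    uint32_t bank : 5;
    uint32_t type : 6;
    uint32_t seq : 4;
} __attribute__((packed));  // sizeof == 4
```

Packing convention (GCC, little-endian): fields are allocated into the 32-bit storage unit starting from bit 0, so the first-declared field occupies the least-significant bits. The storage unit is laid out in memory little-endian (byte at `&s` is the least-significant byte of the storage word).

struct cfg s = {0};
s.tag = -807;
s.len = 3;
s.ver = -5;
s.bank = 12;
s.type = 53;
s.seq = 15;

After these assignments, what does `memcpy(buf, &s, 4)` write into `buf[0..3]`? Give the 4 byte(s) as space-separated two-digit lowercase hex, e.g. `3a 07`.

[0+:11] tag=-807 & 0x7ff = 0x4d9; word=0x000004d9
[11+:2] len=3 & 0x3 = 0x3; word=0x00001cd9
[13+:4] ver=-5 & 0xf = 0xb; word=0x00017cd9
[17+:5] bank=12 & 0x1f = 0xc; word=0x00197cd9
[22+:6] type=53 & 0x3f = 0x35; word=0x0d597cd9
[28+:4] seq=15 & 0xf = 0xf; word=0xfd597cd9
word = 0xfd597cd9 → little-endian bytes:
  [0]=0xd9  [1]=0x7c  [2]=0x59  [3]=0xfd

d9 7c 59 fd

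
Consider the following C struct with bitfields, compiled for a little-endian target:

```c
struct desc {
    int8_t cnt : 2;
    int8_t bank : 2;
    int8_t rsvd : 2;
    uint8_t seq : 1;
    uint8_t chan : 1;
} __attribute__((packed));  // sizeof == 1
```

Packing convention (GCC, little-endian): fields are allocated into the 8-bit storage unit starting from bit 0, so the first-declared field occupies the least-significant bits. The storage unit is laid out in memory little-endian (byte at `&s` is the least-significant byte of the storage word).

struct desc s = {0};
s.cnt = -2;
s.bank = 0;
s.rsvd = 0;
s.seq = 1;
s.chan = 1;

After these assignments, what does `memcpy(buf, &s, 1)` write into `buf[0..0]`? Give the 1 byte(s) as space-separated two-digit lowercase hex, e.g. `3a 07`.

c2

[0+:2] cnt=-2 & 0x3 = 0x2; word=0x02
[2+:2] bank=0 & 0x3 = 0x0; word=0x02
[4+:2] rsvd=0 & 0x3 = 0x0; word=0x02
[6+:1] seq=1 & 0x1 = 0x1; word=0x42
[7+:1] chan=1 & 0x1 = 0x1; word=0xc2
word = 0xc2 → little-endian bytes:
  [0]=0xc2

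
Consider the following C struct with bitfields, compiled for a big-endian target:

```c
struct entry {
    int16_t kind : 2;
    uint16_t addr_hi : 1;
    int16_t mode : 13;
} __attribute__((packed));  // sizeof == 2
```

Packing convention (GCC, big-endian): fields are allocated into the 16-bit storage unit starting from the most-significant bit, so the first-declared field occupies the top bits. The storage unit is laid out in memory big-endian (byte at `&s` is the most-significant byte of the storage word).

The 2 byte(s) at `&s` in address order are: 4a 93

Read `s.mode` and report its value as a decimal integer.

[0]=0x4a [1]=0x93 (big-endian) → word 0x4a93
kind:2 @ bit 14 → (0x4a93>>14)&0x3 = 0x1
addr_hi:1 @ bit 13 → (0x4a93>>13)&0x1 = 0x0
mode:13 @ bit 0 → (0x4a93>>0)&0x1fff = 0xa93  ←
mode signed 13b, MSB=0: value = 2707

2707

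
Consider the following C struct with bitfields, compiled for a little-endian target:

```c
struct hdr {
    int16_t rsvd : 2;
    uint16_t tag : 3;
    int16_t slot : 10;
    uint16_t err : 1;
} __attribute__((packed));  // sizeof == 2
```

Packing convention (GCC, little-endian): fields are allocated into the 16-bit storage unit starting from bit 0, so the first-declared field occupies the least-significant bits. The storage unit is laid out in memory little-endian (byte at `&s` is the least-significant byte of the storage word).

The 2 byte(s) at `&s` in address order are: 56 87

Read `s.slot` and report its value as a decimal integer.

[0]=0x56 [1]=0x87 (little-endian) → word 0x8756
rsvd:2 @ bit 0 → (0x8756>>0)&0x3 = 0x2
tag:3 @ bit 2 → (0x8756>>2)&0x7 = 0x5
slot:10 @ bit 5 → (0x8756>>5)&0x3ff = 0x3a  ←
err:1 @ bit 15 → (0x8756>>15)&0x1 = 0x1
slot signed 10b, MSB=0: value = 58

58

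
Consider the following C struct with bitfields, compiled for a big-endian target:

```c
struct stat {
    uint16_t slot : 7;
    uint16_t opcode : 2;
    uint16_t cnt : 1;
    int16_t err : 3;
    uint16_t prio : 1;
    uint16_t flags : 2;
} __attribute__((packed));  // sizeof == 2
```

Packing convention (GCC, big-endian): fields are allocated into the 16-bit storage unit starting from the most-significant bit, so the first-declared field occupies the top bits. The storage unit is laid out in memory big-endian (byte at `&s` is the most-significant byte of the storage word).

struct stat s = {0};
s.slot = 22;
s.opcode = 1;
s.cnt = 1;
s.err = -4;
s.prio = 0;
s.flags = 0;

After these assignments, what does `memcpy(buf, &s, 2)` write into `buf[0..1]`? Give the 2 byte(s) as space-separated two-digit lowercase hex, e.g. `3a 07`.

2c e0

[9+:7] slot=22 & 0x7f = 0x16; word=0x2c00
[7+:2] opcode=1 & 0x3 = 0x1; word=0x2c80
[6+:1] cnt=1 & 0x1 = 0x1; word=0x2cc0
[3+:3] err=-4 & 0x7 = 0x4; word=0x2ce0
[2+:1] prio=0 & 0x1 = 0x0; word=0x2ce0
[0+:2] flags=0 & 0x3 = 0x0; word=0x2ce0
word = 0x2ce0 → big-endian bytes:
  [0]=0x2c  [1]=0xe0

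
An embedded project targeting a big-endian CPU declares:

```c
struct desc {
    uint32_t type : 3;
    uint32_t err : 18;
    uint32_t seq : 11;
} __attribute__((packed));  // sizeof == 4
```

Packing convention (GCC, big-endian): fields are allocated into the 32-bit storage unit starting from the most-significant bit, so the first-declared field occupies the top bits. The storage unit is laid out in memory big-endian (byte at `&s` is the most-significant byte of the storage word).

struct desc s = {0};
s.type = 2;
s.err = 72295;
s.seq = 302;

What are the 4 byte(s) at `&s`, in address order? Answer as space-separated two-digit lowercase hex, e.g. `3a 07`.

48 d3 39 2e

[29+:3] type=2 & 0x7 = 0x2; word=0x40000000
[11+:18] err=72295 & 0x3ffff = 0x11a67; word=0x48d33800
[0+:11] seq=302 & 0x7ff = 0x12e; word=0x48d3392e
word = 0x48d3392e → big-endian bytes:
  [0]=0x48  [1]=0xd3  [2]=0x39  [3]=0x2e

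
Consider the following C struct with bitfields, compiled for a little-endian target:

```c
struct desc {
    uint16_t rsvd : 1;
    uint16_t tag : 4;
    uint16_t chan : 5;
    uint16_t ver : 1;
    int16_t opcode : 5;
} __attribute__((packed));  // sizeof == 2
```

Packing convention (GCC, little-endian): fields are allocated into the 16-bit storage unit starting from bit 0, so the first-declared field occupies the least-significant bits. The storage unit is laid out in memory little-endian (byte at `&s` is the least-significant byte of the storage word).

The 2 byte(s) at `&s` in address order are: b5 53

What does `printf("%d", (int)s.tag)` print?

[0]=0xb5 [1]=0x53 (little-endian) → word 0x53b5
rsvd [0+:1] = (word>>0) & 0x1 = 1
tag [1+:4] = (word>>1) & 0xf = 10  ←
chan [5+:5] = (word>>5) & 0x1f = 29
ver [10+:1] = (word>>10) & 0x1 = 0
opcode [11+:5] = (word>>11) & 0x1f = 10

10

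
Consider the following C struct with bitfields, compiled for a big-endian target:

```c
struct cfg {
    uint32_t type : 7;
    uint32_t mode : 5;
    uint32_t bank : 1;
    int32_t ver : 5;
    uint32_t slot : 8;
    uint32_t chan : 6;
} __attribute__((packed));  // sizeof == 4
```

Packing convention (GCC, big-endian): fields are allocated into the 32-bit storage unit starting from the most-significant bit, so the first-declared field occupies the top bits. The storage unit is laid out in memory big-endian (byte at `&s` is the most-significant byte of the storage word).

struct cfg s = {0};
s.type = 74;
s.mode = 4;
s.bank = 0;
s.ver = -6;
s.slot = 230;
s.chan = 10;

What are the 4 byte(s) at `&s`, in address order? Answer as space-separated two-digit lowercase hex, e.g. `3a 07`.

[25+:7] type=74 & 0x7f = 0x4a; word=0x94000000
[20+:5] mode=4 & 0x1f = 0x4; word=0x94400000
[19+:1] bank=0 & 0x1 = 0x0; word=0x94400000
[14+:5] ver=-6 & 0x1f = 0x1a; word=0x94468000
[6+:8] slot=230 & 0xff = 0xe6; word=0x9446b980
[0+:6] chan=10 & 0x3f = 0xa; word=0x9446b98a
word = 0x9446b98a → big-endian bytes:
  [0]=0x94  [1]=0x46  [2]=0xb9  [3]=0x8a

94 46 b9 8a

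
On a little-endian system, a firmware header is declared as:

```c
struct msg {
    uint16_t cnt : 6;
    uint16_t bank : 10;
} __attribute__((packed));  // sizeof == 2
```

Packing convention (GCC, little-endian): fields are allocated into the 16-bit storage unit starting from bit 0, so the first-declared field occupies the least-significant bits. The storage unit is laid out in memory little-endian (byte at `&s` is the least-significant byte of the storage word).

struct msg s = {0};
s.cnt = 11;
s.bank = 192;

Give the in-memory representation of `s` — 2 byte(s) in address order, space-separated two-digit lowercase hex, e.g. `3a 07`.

0b 30

cnt (6b) val=11 bits=0xb at bit 0: 0x000b
bank (10b) val=192 bits=0xc0 at bit 6: 0x300b
word = 0x300b → little-endian bytes:
  [0]=0x0b  [1]=0x30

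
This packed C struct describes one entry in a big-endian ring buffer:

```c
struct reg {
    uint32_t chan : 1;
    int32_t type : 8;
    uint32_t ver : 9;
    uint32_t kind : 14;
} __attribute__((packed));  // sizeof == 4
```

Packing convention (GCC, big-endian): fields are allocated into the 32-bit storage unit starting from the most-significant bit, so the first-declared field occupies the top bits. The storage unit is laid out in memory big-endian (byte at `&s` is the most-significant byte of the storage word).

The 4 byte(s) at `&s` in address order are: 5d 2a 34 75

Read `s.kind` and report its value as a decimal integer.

[0]=0x5d [1]=0x2a [2]=0x34 [3]=0x75 (big-endian) → word 0x5d2a3475
chan:1 @ bit 31 → (0x5d2a3475>>31)&0x1 = 0x0
type:8 @ bit 23 → (0x5d2a3475>>23)&0xff = 0xba
ver:9 @ bit 14 → (0x5d2a3475>>14)&0x1ff = 0xa8
kind:14 @ bit 0 → (0x5d2a3475>>0)&0x3fff = 0x3475  ←

13429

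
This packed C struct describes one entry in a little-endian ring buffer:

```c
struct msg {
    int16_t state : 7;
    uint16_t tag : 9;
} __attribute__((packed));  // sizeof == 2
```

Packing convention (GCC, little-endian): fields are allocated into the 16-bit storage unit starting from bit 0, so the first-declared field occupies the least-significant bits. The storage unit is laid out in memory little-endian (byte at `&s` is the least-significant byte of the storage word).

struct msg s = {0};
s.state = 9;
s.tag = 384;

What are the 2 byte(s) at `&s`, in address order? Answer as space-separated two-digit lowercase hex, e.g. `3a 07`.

09 c0

state:7 = 9 → 0x9 << 0 → word 0x0009
tag:9 = 384 → 0x180 << 7 → word 0xc009
word = 0xc009 → little-endian bytes:
  [0]=0x09  [1]=0xc0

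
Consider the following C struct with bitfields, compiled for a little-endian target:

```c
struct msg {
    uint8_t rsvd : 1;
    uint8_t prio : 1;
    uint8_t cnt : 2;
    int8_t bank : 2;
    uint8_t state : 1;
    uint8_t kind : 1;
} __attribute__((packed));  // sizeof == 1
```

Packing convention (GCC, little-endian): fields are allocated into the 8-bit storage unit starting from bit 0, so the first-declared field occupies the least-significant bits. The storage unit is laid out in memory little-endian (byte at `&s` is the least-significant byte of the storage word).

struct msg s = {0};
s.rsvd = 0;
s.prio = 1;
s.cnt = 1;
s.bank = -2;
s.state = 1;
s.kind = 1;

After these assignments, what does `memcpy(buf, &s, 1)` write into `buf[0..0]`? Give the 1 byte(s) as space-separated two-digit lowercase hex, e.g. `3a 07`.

e6

rsvd:1 = 0 → 0x0 << 0 → word 0x00
prio:1 = 1 → 0x1 << 1 → word 0x02
cnt:2 = 1 → 0x1 << 2 → word 0x06
bank:2 = -2 → 0x2 << 4 → word 0x26
state:1 = 1 → 0x1 << 6 → word 0x66
kind:1 = 1 → 0x1 << 7 → word 0xe6
word = 0xe6 → little-endian bytes:
  [0]=0xe6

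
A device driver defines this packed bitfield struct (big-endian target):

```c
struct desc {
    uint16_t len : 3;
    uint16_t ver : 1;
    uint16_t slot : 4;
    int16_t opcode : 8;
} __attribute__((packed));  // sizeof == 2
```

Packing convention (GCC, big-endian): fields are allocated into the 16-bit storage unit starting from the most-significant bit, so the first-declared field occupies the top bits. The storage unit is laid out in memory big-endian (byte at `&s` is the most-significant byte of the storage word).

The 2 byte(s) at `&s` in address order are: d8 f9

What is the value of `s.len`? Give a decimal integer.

[0]=0xd8 [1]=0xf9 (big-endian) → word 0xd8f9
len:3 @ bit 13 → (0xd8f9>>13)&0x7 = 0x6  ←
ver:1 @ bit 12 → (0xd8f9>>12)&0x1 = 0x1
slot:4 @ bit 8 → (0xd8f9>>8)&0xf = 0x8
opcode:8 @ bit 0 → (0xd8f9>>0)&0xff = 0xf9

6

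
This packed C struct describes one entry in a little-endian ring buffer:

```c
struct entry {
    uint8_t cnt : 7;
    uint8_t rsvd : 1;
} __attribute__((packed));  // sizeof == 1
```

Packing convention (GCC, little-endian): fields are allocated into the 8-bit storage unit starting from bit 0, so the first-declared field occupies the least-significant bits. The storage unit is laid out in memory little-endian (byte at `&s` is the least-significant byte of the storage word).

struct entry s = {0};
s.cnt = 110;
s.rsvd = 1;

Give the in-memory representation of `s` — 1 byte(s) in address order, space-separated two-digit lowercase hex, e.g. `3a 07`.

ee

cnt:7 = 110 → 0x6e << 0 → word 0x6e
rsvd:1 = 1 → 0x1 << 7 → word 0xee
word = 0xee → little-endian bytes:
  [0]=0xee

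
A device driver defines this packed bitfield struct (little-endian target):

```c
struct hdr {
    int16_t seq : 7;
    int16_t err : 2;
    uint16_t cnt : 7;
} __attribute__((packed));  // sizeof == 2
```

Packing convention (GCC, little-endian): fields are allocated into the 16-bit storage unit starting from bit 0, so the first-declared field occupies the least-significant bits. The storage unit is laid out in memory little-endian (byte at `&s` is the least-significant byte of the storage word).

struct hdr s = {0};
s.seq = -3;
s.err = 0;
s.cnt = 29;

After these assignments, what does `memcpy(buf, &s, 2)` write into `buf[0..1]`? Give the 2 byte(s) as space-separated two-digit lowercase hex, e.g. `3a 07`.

7d 3a

seq (7b) val=-3 bits=0x7d at bit 0: 0x007d
err (2b) val=0 bits=0x0 at bit 7: 0x007d
cnt (7b) val=29 bits=0x1d at bit 9: 0x3a7d
word = 0x3a7d → little-endian bytes:
  [0]=0x7d  [1]=0x3a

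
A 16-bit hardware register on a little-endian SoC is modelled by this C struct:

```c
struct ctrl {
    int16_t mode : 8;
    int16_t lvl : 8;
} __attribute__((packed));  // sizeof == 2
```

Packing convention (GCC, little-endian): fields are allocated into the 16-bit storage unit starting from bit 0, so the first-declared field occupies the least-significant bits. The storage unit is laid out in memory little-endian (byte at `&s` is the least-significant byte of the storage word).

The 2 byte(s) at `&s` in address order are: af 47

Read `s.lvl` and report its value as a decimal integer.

71

[0]=0xaf [1]=0x47 (little-endian) → word 0x47af
mode [0+:8] = (word>>0) & 0xff = 175
lvl [8+:8] = (word>>8) & 0xff = 71  ←
lvl signed 8b, MSB=0: value = 71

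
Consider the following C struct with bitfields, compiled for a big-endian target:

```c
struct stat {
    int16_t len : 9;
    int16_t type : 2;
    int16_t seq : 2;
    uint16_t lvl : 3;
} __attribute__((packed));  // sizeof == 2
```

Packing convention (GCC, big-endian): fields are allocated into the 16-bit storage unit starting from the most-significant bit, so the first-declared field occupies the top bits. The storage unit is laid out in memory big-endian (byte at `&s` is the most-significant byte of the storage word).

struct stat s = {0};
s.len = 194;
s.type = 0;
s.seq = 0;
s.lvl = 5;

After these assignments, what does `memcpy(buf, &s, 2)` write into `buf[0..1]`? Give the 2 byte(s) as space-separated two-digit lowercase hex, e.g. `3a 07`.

61 05

len:9 = 194 → 0xc2 << 7 → word 0x6100
type:2 = 0 → 0x0 << 5 → word 0x6100
seq:2 = 0 → 0x0 << 3 → word 0x6100
lvl:3 = 5 → 0x5 << 0 → word 0x6105
word = 0x6105 → big-endian bytes:
  [0]=0x61  [1]=0x05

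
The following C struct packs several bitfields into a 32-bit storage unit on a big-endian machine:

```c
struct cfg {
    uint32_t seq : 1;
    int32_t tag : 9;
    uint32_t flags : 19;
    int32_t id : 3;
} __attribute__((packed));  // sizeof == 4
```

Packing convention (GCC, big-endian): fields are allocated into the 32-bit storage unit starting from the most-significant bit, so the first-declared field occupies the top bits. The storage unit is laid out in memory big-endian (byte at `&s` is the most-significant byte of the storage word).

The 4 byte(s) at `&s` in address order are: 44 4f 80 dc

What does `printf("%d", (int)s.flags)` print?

127003

[0]=0x44 [1]=0x4f [2]=0x80 [3]=0xdc (big-endian) → word 0x444f80dc
seq:1 @ bit 31 → (0x444f80dc>>31)&0x1 = 0x0
tag:9 @ bit 22 → (0x444f80dc>>22)&0x1ff = 0x111
flags:19 @ bit 3 → (0x444f80dc>>3)&0x7ffff = 0x1f01b  ←
id:3 @ bit 0 → (0x444f80dc>>0)&0x7 = 0x4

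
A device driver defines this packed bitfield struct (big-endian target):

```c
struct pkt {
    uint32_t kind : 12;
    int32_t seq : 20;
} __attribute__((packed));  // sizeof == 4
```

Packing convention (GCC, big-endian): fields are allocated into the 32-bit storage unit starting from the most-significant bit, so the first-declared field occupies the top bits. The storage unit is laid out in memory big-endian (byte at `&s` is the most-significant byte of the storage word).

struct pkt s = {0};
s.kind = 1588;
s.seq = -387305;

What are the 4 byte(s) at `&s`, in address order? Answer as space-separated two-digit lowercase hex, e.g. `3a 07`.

63 4a 17 17

kind (12b) val=1588 bits=0x634 at bit 20: 0x63400000
seq (20b) val=-387305 bits=0xa1717 at bit 0: 0x634a1717
word = 0x634a1717 → big-endian bytes:
  [0]=0x63  [1]=0x4a  [2]=0x17  [3]=0x17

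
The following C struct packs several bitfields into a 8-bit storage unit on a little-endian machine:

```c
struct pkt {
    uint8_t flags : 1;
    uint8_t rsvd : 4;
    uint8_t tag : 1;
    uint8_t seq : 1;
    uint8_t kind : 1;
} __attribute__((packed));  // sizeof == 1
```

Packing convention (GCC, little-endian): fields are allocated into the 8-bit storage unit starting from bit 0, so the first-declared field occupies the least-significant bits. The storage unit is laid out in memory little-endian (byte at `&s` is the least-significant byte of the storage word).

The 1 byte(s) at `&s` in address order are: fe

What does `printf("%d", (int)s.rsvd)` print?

15

[0]=0xfe (little-endian) → word 0xfe
flags [0+:1] = (word>>0) & 0x1 = 0
rsvd [1+:4] = (word>>1) & 0xf = 15  ←
tag [5+:1] = (word>>5) & 0x1 = 1
seq [6+:1] = (word>>6) & 0x1 = 1
kind [7+:1] = (word>>7) & 0x1 = 1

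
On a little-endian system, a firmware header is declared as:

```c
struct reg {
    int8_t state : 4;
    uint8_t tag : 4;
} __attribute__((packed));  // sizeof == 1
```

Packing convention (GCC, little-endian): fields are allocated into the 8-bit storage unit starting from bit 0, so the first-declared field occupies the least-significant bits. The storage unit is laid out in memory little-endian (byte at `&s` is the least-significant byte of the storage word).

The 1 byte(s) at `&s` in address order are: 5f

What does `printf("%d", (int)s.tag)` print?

5

[0]=0x5f (little-endian) → word 0x5f
state [0+:4] = (word>>0) & 0xf = 15
tag [4+:4] = (word>>4) & 0xf = 5  ←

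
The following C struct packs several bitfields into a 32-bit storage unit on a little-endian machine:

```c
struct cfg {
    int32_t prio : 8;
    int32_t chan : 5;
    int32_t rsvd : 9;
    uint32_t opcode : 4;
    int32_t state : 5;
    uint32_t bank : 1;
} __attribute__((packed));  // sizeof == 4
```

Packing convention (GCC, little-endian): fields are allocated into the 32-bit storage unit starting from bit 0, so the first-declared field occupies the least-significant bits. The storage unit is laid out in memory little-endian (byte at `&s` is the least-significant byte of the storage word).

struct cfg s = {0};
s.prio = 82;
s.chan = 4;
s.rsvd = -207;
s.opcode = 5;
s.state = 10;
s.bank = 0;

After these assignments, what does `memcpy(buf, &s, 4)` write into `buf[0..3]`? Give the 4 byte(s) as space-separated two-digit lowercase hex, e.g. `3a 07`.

52 24 66 29

prio:8 = 82 → 0x52 << 0 → word 0x00000052
chan:5 = 4 → 0x4 << 8 → word 0x00000452
rsvd:9 = -207 → 0x131 << 13 → word 0x00262452
opcode:4 = 5 → 0x5 << 22 → word 0x01662452
state:5 = 10 → 0xa << 26 → word 0x29662452
bank:1 = 0 → 0x0 << 31 → word 0x29662452
word = 0x29662452 → little-endian bytes:
  [0]=0x52  [1]=0x24  [2]=0x66  [3]=0x29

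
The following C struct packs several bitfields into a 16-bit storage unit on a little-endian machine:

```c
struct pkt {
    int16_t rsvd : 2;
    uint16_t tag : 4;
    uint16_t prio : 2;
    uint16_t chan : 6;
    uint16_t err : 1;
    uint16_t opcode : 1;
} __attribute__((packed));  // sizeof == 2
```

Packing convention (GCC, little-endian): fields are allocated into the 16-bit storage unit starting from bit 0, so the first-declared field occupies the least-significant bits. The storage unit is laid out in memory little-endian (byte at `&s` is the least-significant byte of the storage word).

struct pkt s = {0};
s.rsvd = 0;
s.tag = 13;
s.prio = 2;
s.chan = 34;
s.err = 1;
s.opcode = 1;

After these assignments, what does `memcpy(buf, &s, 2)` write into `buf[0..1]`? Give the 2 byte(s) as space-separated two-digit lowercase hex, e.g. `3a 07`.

[0+:2] rsvd=0 & 0x3 = 0x0; word=0x0000
[2+:4] tag=13 & 0xf = 0xd; word=0x0034
[6+:2] prio=2 & 0x3 = 0x2; word=0x00b4
[8+:6] chan=34 & 0x3f = 0x22; word=0x22b4
[14+:1] err=1 & 0x1 = 0x1; word=0x62b4
[15+:1] opcode=1 & 0x1 = 0x1; word=0xe2b4
word = 0xe2b4 → little-endian bytes:
  [0]=0xb4  [1]=0xe2

b4 e2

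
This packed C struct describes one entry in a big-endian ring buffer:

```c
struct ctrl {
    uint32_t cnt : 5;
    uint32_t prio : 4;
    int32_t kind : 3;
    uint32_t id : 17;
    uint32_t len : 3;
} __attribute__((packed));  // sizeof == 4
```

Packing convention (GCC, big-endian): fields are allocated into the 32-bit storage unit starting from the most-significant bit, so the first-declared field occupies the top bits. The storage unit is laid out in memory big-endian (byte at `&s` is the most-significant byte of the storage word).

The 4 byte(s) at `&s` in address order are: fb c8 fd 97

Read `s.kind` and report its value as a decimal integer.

-4

[0]=0xfb [1]=0xc8 [2]=0xfd [3]=0x97 (big-endian) → word 0xfbc8fd97
cnt [27+:5] = (word>>27) & 0x1f = 31
prio [23+:4] = (word>>23) & 0xf = 7
kind [20+:3] = (word>>20) & 0x7 = 4  ←
id [3+:17] = (word>>3) & 0x1ffff = 73650
len [0+:3] = (word>>0) & 0x7 = 7
kind signed 3b, MSB=1: 4 - 8 = -4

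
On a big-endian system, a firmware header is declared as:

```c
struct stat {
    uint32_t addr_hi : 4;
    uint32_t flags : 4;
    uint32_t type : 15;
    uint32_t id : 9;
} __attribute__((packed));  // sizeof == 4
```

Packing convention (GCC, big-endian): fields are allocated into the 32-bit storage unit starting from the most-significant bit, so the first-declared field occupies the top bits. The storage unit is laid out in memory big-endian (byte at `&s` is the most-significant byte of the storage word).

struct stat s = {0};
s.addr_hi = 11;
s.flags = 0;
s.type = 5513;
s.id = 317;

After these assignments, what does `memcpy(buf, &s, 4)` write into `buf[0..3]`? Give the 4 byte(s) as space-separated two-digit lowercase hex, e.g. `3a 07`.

b0 2b 13 3d

addr_hi:4 = 11 → 0xb << 28 → word 0xb0000000
flags:4 = 0 → 0x0 << 24 → word 0xb0000000
type:15 = 5513 → 0x1589 << 9 → word 0xb02b1200
id:9 = 317 → 0x13d << 0 → word 0xb02b133d
word = 0xb02b133d → big-endian bytes:
  [0]=0xb0  [1]=0x2b  [2]=0x13  [3]=0x3d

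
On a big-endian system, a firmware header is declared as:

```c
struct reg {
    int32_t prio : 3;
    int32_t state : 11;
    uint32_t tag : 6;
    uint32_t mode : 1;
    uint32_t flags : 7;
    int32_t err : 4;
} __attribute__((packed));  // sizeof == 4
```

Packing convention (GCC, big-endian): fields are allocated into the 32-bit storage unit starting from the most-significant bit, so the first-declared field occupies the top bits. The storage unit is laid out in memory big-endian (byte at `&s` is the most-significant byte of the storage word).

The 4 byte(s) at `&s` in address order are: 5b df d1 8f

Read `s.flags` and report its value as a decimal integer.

24

[0]=0x5b [1]=0xdf [2]=0xd1 [3]=0x8f (big-endian) → word 0x5bdfd18f
prio [29+:3] = (word>>29) & 0x7 = 2
state [18+:11] = (word>>18) & 0x7ff = 1783
tag [12+:6] = (word>>12) & 0x3f = 61
mode [11+:1] = (word>>11) & 0x1 = 0
flags [4+:7] = (word>>4) & 0x7f = 24  ←
err [0+:4] = (word>>0) & 0xf = 15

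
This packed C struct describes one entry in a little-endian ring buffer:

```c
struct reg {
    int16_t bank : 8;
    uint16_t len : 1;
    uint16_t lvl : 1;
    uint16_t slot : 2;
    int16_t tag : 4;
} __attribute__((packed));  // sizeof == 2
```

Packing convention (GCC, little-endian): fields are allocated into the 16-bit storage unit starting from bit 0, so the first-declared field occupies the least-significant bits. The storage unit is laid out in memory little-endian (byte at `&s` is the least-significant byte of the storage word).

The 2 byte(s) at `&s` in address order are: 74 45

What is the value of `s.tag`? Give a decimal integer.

[0]=0x74 [1]=0x45 (little-endian) → word 0x4574
bank:8 @ bit 0 → (0x4574>>0)&0xff = 0x74
len:1 @ bit 8 → (0x4574>>8)&0x1 = 0x1
lvl:1 @ bit 9 → (0x4574>>9)&0x1 = 0x0
slot:2 @ bit 10 → (0x4574>>10)&0x3 = 0x1
tag:4 @ bit 12 → (0x4574>>12)&0xf = 0x4  ←
tag signed 4b, MSB=0: value = 4

4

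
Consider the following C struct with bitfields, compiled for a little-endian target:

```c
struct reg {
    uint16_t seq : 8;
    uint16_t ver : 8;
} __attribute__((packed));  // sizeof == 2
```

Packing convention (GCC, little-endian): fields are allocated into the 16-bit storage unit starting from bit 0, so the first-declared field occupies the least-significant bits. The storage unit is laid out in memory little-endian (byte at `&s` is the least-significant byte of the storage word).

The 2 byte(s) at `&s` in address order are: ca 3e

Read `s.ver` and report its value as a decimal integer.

[0]=0xca [1]=0x3e (little-endian) → word 0x3eca
seq:8 @ bit 0 → (0x3eca>>0)&0xff = 0xca
ver:8 @ bit 8 → (0x3eca>>8)&0xff = 0x3e  ←

62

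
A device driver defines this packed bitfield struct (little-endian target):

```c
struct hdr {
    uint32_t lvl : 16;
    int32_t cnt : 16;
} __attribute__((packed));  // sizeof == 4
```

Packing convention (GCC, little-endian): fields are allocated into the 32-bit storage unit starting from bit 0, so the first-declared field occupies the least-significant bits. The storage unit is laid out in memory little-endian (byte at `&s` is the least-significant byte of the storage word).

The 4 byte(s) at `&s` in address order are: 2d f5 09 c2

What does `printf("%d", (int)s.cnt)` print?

-15863

[0]=0x2d [1]=0xf5 [2]=0x09 [3]=0xc2 (little-endian) → word 0xc209f52d
lvl:16 @ bit 0 → (0xc209f52d>>0)&0xffff = 0xf52d
cnt:16 @ bit 16 → (0xc209f52d>>16)&0xffff = 0xc209  ←
cnt signed 16b, MSB=1: 49673 - 65536 = -15863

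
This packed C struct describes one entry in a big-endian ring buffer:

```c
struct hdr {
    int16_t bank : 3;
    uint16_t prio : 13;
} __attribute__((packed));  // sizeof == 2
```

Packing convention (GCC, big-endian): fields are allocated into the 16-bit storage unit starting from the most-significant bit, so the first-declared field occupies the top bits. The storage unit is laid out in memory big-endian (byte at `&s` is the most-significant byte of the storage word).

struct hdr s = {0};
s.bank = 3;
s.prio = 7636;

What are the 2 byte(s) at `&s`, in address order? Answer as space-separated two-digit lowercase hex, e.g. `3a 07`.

7d d4

[13+:3] bank=3 & 0x7 = 0x3; word=0x6000
[0+:13] prio=7636 & 0x1fff = 0x1dd4; word=0x7dd4
word = 0x7dd4 → big-endian bytes:
  [0]=0x7d  [1]=0xd4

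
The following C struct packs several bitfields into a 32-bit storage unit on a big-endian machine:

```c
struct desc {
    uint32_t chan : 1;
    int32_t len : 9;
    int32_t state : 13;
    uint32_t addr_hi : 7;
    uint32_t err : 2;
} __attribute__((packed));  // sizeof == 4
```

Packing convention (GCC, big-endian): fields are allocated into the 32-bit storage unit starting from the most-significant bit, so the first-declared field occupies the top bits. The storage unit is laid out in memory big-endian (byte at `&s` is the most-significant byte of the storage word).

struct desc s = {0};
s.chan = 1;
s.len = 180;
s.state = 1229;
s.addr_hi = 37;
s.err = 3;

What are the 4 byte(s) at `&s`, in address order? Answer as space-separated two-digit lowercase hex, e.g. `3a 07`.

ad 09 9a 97

chan (1b) val=1 bits=0x1 at bit 31: 0x80000000
len (9b) val=180 bits=0xb4 at bit 22: 0xad000000
state (13b) val=1229 bits=0x4cd at bit 9: 0xad099a00
addr_hi (7b) val=37 bits=0x25 at bit 2: 0xad099a94
err (2b) val=3 bits=0x3 at bit 0: 0xad099a97
word = 0xad099a97 → big-endian bytes:
  [0]=0xad  [1]=0x09  [2]=0x9a  [3]=0x97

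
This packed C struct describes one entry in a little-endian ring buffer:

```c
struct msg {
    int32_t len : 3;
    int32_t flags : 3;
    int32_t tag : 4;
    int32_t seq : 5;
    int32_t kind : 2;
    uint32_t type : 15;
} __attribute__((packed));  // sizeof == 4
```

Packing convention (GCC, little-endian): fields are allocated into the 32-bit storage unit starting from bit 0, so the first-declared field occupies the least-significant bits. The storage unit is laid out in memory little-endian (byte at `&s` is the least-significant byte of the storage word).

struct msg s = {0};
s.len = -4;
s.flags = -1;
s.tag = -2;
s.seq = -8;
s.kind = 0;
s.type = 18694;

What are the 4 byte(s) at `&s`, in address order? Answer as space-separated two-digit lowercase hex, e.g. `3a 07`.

len:3 = -4 → 0x4 << 0 → word 0x00000004
flags:3 = -1 → 0x7 << 3 → word 0x0000003c
tag:4 = -2 → 0xe << 6 → word 0x000003bc
seq:5 = -8 → 0x18 << 10 → word 0x000063bc
kind:2 = 0 → 0x0 << 15 → word 0x000063bc
type:15 = 18694 → 0x4906 << 17 → word 0x920c63bc
word = 0x920c63bc → little-endian bytes:
  [0]=0xbc  [1]=0x63  [2]=0x0c  [3]=0x92

bc 63 0c 92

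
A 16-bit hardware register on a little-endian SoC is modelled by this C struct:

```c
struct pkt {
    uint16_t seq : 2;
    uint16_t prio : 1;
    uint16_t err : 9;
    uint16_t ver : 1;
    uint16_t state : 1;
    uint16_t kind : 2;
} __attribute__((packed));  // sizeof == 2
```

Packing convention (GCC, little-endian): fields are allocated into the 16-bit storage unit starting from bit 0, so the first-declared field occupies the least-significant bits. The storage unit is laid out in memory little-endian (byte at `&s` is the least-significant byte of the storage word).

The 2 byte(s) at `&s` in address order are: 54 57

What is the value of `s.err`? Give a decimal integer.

[0]=0x54 [1]=0x57 (little-endian) → word 0x5754
seq [0+:2] = (word>>0) & 0x3 = 0
prio [2+:1] = (word>>2) & 0x1 = 1
err [3+:9] = (word>>3) & 0x1ff = 234  ←
ver [12+:1] = (word>>12) & 0x1 = 1
state [13+:1] = (word>>13) & 0x1 = 0
kind [14+:2] = (word>>14) & 0x3 = 1

234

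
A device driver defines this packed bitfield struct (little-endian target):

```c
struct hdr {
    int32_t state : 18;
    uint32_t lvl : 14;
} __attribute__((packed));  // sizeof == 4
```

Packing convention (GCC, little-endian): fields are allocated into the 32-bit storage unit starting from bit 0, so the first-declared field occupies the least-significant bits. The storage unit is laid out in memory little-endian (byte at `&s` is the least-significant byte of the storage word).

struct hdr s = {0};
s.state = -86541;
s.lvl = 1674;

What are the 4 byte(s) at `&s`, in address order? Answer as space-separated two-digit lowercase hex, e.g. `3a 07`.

[0+:18] state=-86541 & 0x3ffff = 0x2adf3; word=0x0002adf3
[18+:14] lvl=1674 & 0x3fff = 0x68a; word=0x1a2aadf3
word = 0x1a2aadf3 → little-endian bytes:
  [0]=0xf3  [1]=0xad  [2]=0x2a  [3]=0x1a

f3 ad 2a 1a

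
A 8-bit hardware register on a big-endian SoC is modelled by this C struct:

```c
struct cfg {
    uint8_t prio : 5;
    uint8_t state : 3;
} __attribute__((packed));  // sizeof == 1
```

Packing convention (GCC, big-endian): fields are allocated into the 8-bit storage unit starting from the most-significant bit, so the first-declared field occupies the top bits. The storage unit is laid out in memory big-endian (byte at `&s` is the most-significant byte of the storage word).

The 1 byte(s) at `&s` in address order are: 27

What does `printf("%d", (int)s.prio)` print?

4

[0]=0x27 (big-endian) → word 0x27
prio:5 @ bit 3 → (0x27>>3)&0x1f = 0x4  ←
state:3 @ bit 0 → (0x27>>0)&0x7 = 0x7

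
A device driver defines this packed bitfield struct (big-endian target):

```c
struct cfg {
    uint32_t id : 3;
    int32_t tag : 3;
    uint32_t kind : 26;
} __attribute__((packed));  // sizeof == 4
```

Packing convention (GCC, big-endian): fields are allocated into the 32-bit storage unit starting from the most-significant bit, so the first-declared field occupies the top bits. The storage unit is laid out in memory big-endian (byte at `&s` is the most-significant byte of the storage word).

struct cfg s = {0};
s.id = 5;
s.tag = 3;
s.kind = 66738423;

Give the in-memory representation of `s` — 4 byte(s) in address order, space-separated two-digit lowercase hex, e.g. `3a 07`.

af fa 58 f7

id (3b) val=5 bits=0x5 at bit 29: 0xa0000000
tag (3b) val=3 bits=0x3 at bit 26: 0xac000000
kind (26b) val=66738423 bits=0x3fa58f7 at bit 0: 0xaffa58f7
word = 0xaffa58f7 → big-endian bytes:
  [0]=0xaf  [1]=0xfa  [2]=0x58  [3]=0xf7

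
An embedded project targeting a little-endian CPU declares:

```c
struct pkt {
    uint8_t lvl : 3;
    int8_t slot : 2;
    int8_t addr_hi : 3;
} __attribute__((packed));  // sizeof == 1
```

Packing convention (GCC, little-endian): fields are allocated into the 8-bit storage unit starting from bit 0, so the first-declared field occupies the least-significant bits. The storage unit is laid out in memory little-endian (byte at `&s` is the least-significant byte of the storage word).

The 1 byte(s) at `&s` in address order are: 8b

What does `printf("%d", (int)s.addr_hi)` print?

-4

[0]=0x8b (little-endian) → word 0x8b
lvl:3 @ bit 0 → (0x8b>>0)&0x7 = 0x3
slot:2 @ bit 3 → (0x8b>>3)&0x3 = 0x1
addr_hi:3 @ bit 5 → (0x8b>>5)&0x7 = 0x4  ←
addr_hi signed 3b, MSB=1: 4 - 8 = -4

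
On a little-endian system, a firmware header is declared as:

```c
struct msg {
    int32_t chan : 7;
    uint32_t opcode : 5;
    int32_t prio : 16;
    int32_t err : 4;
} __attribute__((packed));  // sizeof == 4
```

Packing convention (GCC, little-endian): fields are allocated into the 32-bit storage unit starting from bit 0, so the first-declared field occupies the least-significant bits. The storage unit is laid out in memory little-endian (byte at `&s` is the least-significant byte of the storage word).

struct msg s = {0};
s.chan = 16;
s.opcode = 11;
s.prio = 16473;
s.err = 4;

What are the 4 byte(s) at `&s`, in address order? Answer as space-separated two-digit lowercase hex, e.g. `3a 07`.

[0+:7] chan=16 & 0x7f = 0x10; word=0x00000010
[7+:5] opcode=11 & 0x1f = 0xb; word=0x00000590
[12+:16] prio=16473 & 0xffff = 0x4059; word=0x04059590
[28+:4] err=4 & 0xf = 0x4; word=0x44059590
word = 0x44059590 → little-endian bytes:
  [0]=0x90  [1]=0x95  [2]=0x05  [3]=0x44

90 95 05 44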